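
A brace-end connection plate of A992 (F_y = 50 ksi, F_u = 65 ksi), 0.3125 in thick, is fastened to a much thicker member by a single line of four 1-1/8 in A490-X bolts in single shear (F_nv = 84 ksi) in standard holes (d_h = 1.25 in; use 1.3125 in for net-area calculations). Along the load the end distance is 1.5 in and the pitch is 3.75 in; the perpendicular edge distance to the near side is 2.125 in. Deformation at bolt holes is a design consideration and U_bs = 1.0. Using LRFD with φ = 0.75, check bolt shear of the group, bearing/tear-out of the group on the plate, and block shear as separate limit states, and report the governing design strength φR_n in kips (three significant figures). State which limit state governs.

96.9 kips (block shear governs)

Bolt shear: A_b = π·1.125²/4 = 0.994 in²; R_n = 84 × 0.994 × 4 × 1 = 334 kips → 0.75 × 334 = 250 kips.
Bearing: edge l_c = 0.875, r_n = 21.33 kips; interior l_c = 2.5, r_n = 54.84 kips; R_n = 21.33 + 3·54.84 = 185.9 kips → 139 kips.
Block shear: A_gv = 3.984, A_nv = 2.549, A_nt = 0.459 in²; R_n = min(0.6F_uA_nv, 0.6F_yA_gv) + U_bs·F_u·A_nt = 129.2 kips → 96.9 kips.
Block shear governs: 96.9 kips.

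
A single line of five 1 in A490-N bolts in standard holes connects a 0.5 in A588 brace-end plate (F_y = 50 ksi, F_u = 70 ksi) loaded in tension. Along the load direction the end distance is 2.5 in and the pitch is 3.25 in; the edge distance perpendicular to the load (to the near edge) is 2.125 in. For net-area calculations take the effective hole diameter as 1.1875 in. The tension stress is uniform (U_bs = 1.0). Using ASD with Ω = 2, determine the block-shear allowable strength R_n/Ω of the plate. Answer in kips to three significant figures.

Shear plane L_v = 2.5 + 4·3.25 = 15.5 in; A_gv = 15.5 × 0.5 = 7.75 in².
A_nv = (15.5 − 4.5·1.1875) × 0.5 = 5.078 in².
A_nt = (2.125 − 0.5·1.1875) × 0.5 = 0.7656 in².
0.6 F_u A_nv = 213.3 kips; 0.6 F_y A_gv = 232.5 kips → shear rupture governs the shear term.
R_n = 213.3 + 1.0 × 70 × 0.7656 = 266.9 kips.
Allowable strength R_n/Ω = 266.9 / 2 = 133 kips.

133 kips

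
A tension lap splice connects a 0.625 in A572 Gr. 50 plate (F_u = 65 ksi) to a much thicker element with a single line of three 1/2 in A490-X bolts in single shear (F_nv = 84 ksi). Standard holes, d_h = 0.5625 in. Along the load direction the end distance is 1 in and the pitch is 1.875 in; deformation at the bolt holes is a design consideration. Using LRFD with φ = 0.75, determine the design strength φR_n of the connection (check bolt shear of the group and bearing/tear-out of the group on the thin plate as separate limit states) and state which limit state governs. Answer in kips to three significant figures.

Bolt shear: A_b = π·0.5²/4 = 0.1963 in²; R_n = 84 × 0.1963 × 3 × 1 = 49.48 kips → 0.75 × 49.48 = 37.1 kips.
Bearing (1.2 l_c t F_u ≤ 2.4 d t F_u): upper limit = 2.4·0.5·0.625·65 = 48.75 kips.
  Edge l_c = 1 − 0.5625/2 = 0.7188 → r_n = 35.04 kips; interior l_c = 1.875 − 0.5625 = 1.312 → r_n = 48.75 kips.
  R_n,bearing = 1·35.04 + 2·48.75 = 132.5 kips → 0.75 × 132.5 = 99.4 kips.
Bolt shear governs: 37.1 kips.

37.1 kips (bolt shear governs)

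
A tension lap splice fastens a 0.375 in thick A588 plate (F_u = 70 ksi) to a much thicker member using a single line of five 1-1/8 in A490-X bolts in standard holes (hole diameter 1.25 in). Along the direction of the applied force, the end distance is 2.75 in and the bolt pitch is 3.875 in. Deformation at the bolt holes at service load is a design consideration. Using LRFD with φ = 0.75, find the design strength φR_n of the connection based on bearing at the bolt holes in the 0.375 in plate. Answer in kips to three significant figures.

Per bolt r_n = 1.2 l_c t F_u ≤ 2.4 d t F_u; upper limit = 2.4 × 1.125 × 0.375 × 70 = 70.88 kips.
Edge bolt: l_c = 2.75 − 1.25/2 = 2.125 in → 1.2 × 2.125 × 0.375 × 70 = 66.94 → r_n = 66.94 kips.
Interior bolts: l_c = 3.875 − 1.25 = 2.625 in → 1.2 × 2.625 × 0.375 × 70 = 82.69 → r_n = 70.88 kips.
R_n = 1 × 66.94 + 4 × 70.88 = 350.4 kips.
Design strength φR_n = 0.75 × 350.4 = 263 kips.

263 kips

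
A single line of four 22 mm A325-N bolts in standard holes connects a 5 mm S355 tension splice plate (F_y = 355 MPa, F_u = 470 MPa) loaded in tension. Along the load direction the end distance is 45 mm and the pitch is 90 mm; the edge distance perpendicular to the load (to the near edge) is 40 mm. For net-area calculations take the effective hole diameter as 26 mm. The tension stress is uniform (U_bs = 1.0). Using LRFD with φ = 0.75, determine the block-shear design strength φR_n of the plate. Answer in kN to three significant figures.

Shear plane L_v = 45 + 3·90 = 315 mm; A_gv = 315 × 5 = 1575 mm².
A_nv = (315 − 3.5·26) × 5 = 1120 mm².
A_nt = (40 − 0.5·26) × 5 = 135 mm².
0.6 F_u A_nv = 315.8 kN; 0.6 F_y A_gv = 335.5 kN → shear rupture governs the shear term.
R_n = 315.8 + 1.0 × 470 × 135 / 1000 = 379.3 kN.
Design strength φR_n = 0.75 × 379.3 = 284 kN.

284 kN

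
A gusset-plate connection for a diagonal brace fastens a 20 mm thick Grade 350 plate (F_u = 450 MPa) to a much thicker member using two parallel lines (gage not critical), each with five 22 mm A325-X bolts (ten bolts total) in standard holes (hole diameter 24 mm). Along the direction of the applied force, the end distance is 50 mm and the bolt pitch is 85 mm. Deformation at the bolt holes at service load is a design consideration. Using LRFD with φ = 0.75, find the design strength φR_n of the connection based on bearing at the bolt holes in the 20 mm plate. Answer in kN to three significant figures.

3470 kN

Per bolt r_n = 1.2 l_c t F_u ≤ 2.4 d t F_u; upper limit = 2.4 × 22 × 20 × 450 / 1000 = 475.2 kN.
Edge bolt: l_c = 50 − 24/2 = 38 mm → 1.2 × 38 × 20 × 450 / 1000 = 410.4 → r_n = 410.4 kN.
Interior bolts: l_c = 85 − 24 = 61 mm → 1.2 × 61 × 20 × 450 / 1000 = 658.8 → r_n = 475.2 kN.
R_n = 2 × 410.4 + 8 × 475.2 = 4622 kN.
Design strength φR_n = 0.75 × 4622 = 3470 kN.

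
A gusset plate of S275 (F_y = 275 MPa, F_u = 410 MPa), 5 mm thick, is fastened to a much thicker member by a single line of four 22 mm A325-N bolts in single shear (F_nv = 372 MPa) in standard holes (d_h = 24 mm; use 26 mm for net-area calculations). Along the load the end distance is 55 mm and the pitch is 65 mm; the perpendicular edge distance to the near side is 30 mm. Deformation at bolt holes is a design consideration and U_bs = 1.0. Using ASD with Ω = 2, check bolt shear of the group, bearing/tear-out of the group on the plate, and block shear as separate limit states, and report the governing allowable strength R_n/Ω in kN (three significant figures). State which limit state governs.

115 kN (block shear governs)

Bolt shear: A_b = π·22²/4 = 380.1 mm²; R_n = 372 × 380.1 × 4 × 1 / 1000 = 565.6 kN → 565.6 / 2 = 283 kN.
Bearing: edge l_c = 43, r_n = 105.8 kN; interior l_c = 41, r_n = 100.9 kN; R_n = 105.8 + 3·100.9 = 408.4 kN → 204 kN.
Block shear: A_gv = 1250, A_nv = 795, A_nt = 85 mm²; R_n = min(0.6F_uA_nv, 0.6F_yA_gv) + U_bs·F_u·A_nt = 230.4 kN → 115 kN.
Block shear governs: 115 kN.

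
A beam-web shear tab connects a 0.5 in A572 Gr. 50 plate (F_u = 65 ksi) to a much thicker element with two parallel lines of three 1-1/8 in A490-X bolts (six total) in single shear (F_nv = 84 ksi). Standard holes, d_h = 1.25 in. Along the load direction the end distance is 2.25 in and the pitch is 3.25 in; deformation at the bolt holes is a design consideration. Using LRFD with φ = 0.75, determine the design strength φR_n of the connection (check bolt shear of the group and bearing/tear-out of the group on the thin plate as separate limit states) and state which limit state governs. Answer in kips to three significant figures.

329 kips (bearing governs)

Bolt shear: A_b = π·1.125²/4 = 0.994 in²; R_n = 84 × 0.994 × 6 × 1 = 501 kips → 0.75 × 501 = 376 kips.
Bearing (1.2 l_c t F_u ≤ 2.4 d t F_u): upper limit = 2.4·1.125·0.5·65 = 87.75 kips.
  Edge l_c = 2.25 − 1.25/2 = 1.625 → r_n = 63.38 kips; interior l_c = 3.25 − 1.25 = 2 → r_n = 78 kips.
  R_n,bearing = 2·63.38 + 4·78 = 438.8 kips → 0.75 × 438.8 = 329 kips.
Bearing governs: 329 kips.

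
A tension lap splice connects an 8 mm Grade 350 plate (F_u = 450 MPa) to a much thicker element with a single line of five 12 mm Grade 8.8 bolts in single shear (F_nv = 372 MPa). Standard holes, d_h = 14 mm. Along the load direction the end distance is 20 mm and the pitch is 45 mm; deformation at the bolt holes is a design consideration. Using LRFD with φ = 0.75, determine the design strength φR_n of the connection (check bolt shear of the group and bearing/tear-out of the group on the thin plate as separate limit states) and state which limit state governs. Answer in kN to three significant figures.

158 kN (bolt shear governs)

Bolt shear: A_b = π·12²/4 = 113.1 mm²; R_n = 372 × 113.1 × 5 × 1 / 1000 = 210.4 kN → 0.75 × 210.4 = 158 kN.
Bearing (1.2 l_c t F_u ≤ 2.4 d t F_u): upper limit = 2.4·12·8·450 / 1000 = 103.7 kN.
  Edge l_c = 20 − 14/2 = 13 → r_n = 56.16 kN; interior l_c = 45 − 14 = 31 → r_n = 103.7 kN.
  R_n,bearing = 1·56.16 + 4·103.7 = 470.9 kN → 0.75 × 470.9 = 353 kN.
Bolt shear governs: 158 kN.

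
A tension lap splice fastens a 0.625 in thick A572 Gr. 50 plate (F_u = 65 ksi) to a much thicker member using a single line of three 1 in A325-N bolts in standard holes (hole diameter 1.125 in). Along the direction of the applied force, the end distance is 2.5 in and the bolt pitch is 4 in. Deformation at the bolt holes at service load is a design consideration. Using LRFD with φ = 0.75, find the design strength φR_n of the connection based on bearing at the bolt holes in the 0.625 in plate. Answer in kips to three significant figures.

217 kips

Per bolt r_n = 1.2 l_c t F_u ≤ 2.4 d t F_u; upper limit = 2.4 × 1 × 0.625 × 65 = 97.5 kips.
Edge bolt: l_c = 2.5 − 1.125/2 = 1.938 in → 1.2 × 1.938 × 0.625 × 65 = 94.45 → r_n = 94.45 kips.
Interior bolts: l_c = 4 − 1.125 = 2.875 in → 1.2 × 2.875 × 0.625 × 65 = 140.2 → r_n = 97.5 kips.
R_n = 1 × 94.45 + 2 × 97.5 = 289.5 kips.
Design strength φR_n = 0.75 × 289.5 = 217 kips.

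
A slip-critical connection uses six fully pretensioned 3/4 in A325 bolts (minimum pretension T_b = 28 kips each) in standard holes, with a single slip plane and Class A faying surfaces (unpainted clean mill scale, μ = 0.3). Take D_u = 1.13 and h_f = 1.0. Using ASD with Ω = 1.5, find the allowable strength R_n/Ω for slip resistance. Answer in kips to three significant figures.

38 kips

R_n = μ · D_u · h_f · T_b · n_s · n_b = 0.3 × 1.13 × 1.0 × 28 × 1 × 6 = 56.95 kips.
Allowable strength R_n/Ω = 56.95 / 1.5 = 38 kips.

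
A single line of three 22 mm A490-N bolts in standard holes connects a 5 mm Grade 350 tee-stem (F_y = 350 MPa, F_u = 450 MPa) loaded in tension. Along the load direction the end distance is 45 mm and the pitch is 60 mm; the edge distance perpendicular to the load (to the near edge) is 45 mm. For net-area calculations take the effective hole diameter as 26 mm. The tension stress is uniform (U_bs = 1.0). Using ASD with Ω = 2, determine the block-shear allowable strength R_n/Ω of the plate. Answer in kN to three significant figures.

Shear plane L_v = 45 + 2·60 = 165 mm; A_gv = 165 × 5 = 825 mm².
A_nv = (165 − 2.5·26) × 5 = 500 mm².
A_nt = (45 − 0.5·26) × 5 = 160 mm².
0.6 F_u A_nv = 135 kN; 0.6 F_y A_gv = 173.2 kN → shear rupture governs the shear term.
R_n = 135 + 1.0 × 450 × 160 / 1000 = 207 kN.
Allowable strength R_n/Ω = 207 / 2 = 104 kN.

104 kN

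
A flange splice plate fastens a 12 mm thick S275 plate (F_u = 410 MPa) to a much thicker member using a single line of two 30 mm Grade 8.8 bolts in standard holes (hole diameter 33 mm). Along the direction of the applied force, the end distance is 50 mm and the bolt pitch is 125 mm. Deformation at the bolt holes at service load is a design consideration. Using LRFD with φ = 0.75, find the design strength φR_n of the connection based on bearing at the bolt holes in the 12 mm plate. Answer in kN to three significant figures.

Per bolt r_n = 1.2 l_c t F_u ≤ 2.4 d t F_u; upper limit = 2.4 × 30 × 12 × 410 / 1000 = 354.2 kN.
Edge bolt: l_c = 50 − 33/2 = 33.5 mm → 1.2 × 33.5 × 12 × 410 / 1000 = 197.8 → r_n = 197.8 kN.
Interior bolts: l_c = 125 − 33 = 92 mm → 1.2 × 92 × 12 × 410 / 1000 = 543.2 → r_n = 354.2 kN.
R_n = 1 × 197.8 + 1 × 354.2 = 552 kN.
Design strength φR_n = 0.75 × 552 = 414 kN.

414 kN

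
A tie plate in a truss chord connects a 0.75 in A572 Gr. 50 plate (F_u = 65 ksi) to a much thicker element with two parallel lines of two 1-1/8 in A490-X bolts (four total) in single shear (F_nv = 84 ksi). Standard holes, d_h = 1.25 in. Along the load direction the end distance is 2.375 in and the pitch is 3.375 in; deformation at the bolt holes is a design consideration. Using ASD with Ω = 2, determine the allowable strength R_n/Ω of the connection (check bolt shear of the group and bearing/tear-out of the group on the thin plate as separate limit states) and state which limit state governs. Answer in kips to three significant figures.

167 kips (bolt shear governs)

Bolt shear: A_b = π·1.125²/4 = 0.994 in²; R_n = 84 × 0.994 × 4 × 1 = 334 kips → 334 / 2 = 167 kips.
Bearing (1.2 l_c t F_u ≤ 2.4 d t F_u): upper limit = 2.4·1.125·0.75·65 = 131.6 kips.
  Edge l_c = 2.375 − 1.25/2 = 1.75 → r_n = 102.4 kips; interior l_c = 3.375 − 1.25 = 2.125 → r_n = 124.3 kips.
  R_n,bearing = 2·102.4 + 2·124.3 = 453.4 kips → 453.4 / 2 = 227 kips.
Bolt shear governs: 167 kips.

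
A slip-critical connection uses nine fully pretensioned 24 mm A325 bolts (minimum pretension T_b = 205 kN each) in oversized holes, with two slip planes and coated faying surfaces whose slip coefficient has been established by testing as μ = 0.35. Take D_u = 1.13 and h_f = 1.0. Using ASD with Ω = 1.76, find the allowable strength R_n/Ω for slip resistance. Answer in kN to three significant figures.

R_n = μ · D_u · h_f · T_b · n_s · n_b = 0.35 × 1.13 × 1.0 × 205 × 2 × 9 = 1459 kN.
Allowable strength R_n/Ω = 1459 / 1.76 = 829 kN.

829 kN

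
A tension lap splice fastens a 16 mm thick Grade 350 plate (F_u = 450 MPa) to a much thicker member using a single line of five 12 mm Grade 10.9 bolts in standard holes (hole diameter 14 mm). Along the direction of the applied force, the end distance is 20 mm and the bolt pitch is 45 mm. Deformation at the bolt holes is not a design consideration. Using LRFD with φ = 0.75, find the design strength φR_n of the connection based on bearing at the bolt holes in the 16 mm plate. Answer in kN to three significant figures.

883 kN

Per bolt r_n = 1.5 l_c t F_u ≤ 3.0 d t F_u; upper limit = 3.0 × 12 × 16 × 450 / 1000 = 259.2 kN.
Edge bolt: l_c = 20 − 14/2 = 13 mm → 1.5 × 13 × 16 × 450 / 1000 = 140.4 → r_n = 140.4 kN.
Interior bolts: l_c = 45 − 14 = 31 mm → 1.5 × 31 × 16 × 450 / 1000 = 334.8 → r_n = 259.2 kN.
R_n = 1 × 140.4 + 4 × 259.2 = 1177 kN.
Design strength φR_n = 0.75 × 1177 = 883 kN.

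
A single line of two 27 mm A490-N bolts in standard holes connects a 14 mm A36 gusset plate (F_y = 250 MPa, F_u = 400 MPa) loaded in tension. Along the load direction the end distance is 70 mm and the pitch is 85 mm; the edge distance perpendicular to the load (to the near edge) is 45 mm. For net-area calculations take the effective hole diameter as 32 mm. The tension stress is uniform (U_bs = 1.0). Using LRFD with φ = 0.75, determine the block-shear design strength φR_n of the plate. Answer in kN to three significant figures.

Shear plane L_v = 70 + 1·85 = 155 mm; A_gv = 155 × 14 = 2170 mm².
A_nv = (155 − 1.5·32) × 14 = 1498 mm².
A_nt = (45 − 0.5·32) × 14 = 406 mm².
0.6 F_u A_nv = 359.5 kN; 0.6 F_y A_gv = 325.5 kN → shear yielding governs the shear term.
R_n = 325.5 + 1.0 × 400 × 406 / 1000 = 487.9 kN.
Design strength φR_n = 0.75 × 487.9 = 366 kN.

366 kN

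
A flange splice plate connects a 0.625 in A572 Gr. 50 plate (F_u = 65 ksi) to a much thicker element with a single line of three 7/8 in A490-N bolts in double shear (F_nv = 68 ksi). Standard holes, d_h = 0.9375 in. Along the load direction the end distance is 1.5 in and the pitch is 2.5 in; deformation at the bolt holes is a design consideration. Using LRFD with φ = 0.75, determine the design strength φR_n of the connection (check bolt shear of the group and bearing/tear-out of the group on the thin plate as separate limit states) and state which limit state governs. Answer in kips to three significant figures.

Bolt shear: A_b = π·0.875²/4 = 0.6013 in²; R_n = 68 × 0.6013 × 3 × 2 = 245.3 kips → 0.75 × 245.3 = 184 kips.
Bearing (1.2 l_c t F_u ≤ 2.4 d t F_u): upper limit = 2.4·0.875·0.625·65 = 85.31 kips.
  Edge l_c = 1.5 − 0.9375/2 = 1.031 → r_n = 50.27 kips; interior l_c = 2.5 − 0.9375 = 1.562 → r_n = 76.17 kips.
  R_n,bearing = 1·50.27 + 2·76.17 = 202.6 kips → 0.75 × 202.6 = 152 kips.
Bearing governs: 152 kips.

152 kips (bearing governs)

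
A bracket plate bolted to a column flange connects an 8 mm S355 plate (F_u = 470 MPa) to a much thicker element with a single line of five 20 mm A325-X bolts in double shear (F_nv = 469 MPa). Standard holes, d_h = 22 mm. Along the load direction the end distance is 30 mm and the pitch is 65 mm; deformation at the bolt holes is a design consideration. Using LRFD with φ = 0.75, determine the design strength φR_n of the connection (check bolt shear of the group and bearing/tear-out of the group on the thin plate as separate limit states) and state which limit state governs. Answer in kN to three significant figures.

Bolt shear: A_b = π·20²/4 = 314.2 mm²; R_n = 469 × 314.2 × 5 × 2 / 1000 = 1473 kN → 0.75 × 1473 = 1110 kN.
Bearing (1.2 l_c t F_u ≤ 2.4 d t F_u): upper limit = 2.4·20·8·470 / 1000 = 180.5 kN.
  Edge l_c = 30 − 22/2 = 19 → r_n = 85.73 kN; interior l_c = 65 − 22 = 43 → r_n = 180.5 kN.
  R_n,bearing = 1·85.73 + 4·180.5 = 807.6 kN → 0.75 × 807.6 = 606 kN.
Bearing governs: 606 kN.

606 kN (bearing governs)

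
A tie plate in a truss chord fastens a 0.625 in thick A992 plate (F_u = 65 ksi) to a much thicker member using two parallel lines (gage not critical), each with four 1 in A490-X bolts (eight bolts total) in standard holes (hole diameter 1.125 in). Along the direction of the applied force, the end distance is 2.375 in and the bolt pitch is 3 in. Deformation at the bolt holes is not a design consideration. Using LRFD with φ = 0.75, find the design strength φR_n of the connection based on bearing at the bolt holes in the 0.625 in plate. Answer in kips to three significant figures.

680 kips

Per bolt r_n = 1.5 l_c t F_u ≤ 3.0 d t F_u; upper limit = 3.0 × 1 × 0.625 × 65 = 121.9 kips.
Edge bolt: l_c = 2.375 − 1.125/2 = 1.812 in → 1.5 × 1.812 × 0.625 × 65 = 110.4 → r_n = 110.4 kips.
Interior bolts: l_c = 3 − 1.125 = 1.875 in → 1.5 × 1.875 × 0.625 × 65 = 114.3 → r_n = 114.3 kips.
R_n = 2 × 110.4 + 6 × 114.3 = 906.4 kips.
Design strength φR_n = 0.75 × 906.4 = 680 kips.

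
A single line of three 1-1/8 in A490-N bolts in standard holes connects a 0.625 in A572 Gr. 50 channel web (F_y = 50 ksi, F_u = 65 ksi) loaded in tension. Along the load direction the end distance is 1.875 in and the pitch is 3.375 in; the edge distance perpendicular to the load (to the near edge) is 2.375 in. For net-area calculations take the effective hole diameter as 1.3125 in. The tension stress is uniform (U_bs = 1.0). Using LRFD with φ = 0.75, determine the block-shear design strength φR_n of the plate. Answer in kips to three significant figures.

Shear plane L_v = 1.875 + 2·3.375 = 8.625 in; A_gv = 8.625 × 0.625 = 5.391 in².
A_nv = (8.625 − 2.5·1.3125) × 0.625 = 3.34 in².
A_nt = (2.375 − 0.5·1.3125) × 0.625 = 1.074 in².
0.6 F_u A_nv = 130.3 kips; 0.6 F_y A_gv = 161.7 kips → shear rupture governs the shear term.
R_n = 130.3 + 1.0 × 65 × 1.074 = 200.1 kips.
Design strength φR_n = 0.75 × 200.1 = 150 kips.

150 kips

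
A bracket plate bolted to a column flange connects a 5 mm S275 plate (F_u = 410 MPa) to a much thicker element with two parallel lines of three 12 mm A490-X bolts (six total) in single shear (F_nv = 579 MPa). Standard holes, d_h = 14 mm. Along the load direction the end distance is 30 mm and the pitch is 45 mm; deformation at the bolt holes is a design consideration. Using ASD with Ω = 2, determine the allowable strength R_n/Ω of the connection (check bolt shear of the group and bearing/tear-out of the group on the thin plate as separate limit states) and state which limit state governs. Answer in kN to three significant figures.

175 kN (bearing governs)

Bolt shear: A_b = π·12²/4 = 113.1 mm²; R_n = 579 × 113.1 × 6 × 1 / 1000 = 392.9 kN → 392.9 / 2 = 196 kN.
Bearing (1.2 l_c t F_u ≤ 2.4 d t F_u): upper limit = 2.4·12·5·410 / 1000 = 59.04 kN.
  Edge l_c = 30 − 14/2 = 23 → r_n = 56.58 kN; interior l_c = 45 − 14 = 31 → r_n = 59.04 kN.
  R_n,bearing = 2·56.58 + 4·59.04 = 349.3 kN → 349.3 / 2 = 175 kN.
Bearing governs: 175 kN.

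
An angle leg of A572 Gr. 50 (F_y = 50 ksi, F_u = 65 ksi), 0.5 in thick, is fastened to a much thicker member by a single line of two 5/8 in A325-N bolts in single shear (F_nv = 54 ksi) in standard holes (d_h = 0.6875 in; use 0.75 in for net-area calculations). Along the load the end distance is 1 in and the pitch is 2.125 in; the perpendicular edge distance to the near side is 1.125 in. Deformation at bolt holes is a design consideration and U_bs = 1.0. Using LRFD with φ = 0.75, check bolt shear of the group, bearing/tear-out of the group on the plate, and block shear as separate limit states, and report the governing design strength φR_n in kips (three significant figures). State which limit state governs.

24.9 kips (bolt shear governs)

Bolt shear: A_b = π·0.625²/4 = 0.3068 in²; R_n = 54 × 0.3068 × 2 × 1 = 33.13 kips → 0.75 × 33.13 = 24.9 kips.
Bearing: edge l_c = 0.6562, r_n = 25.59 kips; interior l_c = 1.438, r_n = 48.75 kips; R_n = 25.59 + 1·48.75 = 74.34 kips → 55.8 kips.
Block shear: A_gv = 1.562, A_nv = 1, A_nt = 0.375 in²; R_n = min(0.6F_uA_nv, 0.6F_yA_gv) + U_bs·F_u·A_nt = 63.38 kips → 47.5 kips.
Bolt shear governs: 24.9 kips.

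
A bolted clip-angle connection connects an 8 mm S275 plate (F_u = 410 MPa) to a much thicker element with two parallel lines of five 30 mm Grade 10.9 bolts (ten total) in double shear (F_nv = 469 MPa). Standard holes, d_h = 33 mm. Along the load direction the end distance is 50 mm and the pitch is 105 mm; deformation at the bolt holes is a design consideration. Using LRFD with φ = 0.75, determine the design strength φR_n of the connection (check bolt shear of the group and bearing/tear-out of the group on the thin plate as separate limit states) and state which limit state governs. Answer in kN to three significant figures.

Bolt shear: A_b = π·30²/4 = 706.9 mm²; R_n = 469 × 706.9 × 10 × 2 / 1000 = 6630 kN → 0.75 × 6630 = 4970 kN.
Bearing (1.2 l_c t F_u ≤ 2.4 d t F_u): upper limit = 2.4·30·8·410 / 1000 = 236.2 kN.
  Edge l_c = 50 − 33/2 = 33.5 → r_n = 131.9 kN; interior l_c = 105 − 33 = 72 → r_n = 236.2 kN.
  R_n,bearing = 2·131.9 + 8·236.2 = 2153 kN → 0.75 × 2153 = 1610 kN.
Bearing governs: 1610 kN.

1610 kN (bearing governs)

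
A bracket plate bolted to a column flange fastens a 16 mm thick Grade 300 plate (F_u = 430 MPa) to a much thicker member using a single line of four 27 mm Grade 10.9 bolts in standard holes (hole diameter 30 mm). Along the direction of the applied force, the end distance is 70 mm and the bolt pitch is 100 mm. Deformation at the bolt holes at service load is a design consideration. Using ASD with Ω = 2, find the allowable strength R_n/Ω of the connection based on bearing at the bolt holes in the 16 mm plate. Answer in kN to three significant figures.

892 kN

Per bolt r_n = 1.2 l_c t F_u ≤ 2.4 d t F_u; upper limit = 2.4 × 27 × 16 × 430 / 1000 = 445.8 kN.
Edge bolt: l_c = 70 − 30/2 = 55 mm → 1.2 × 55 × 16 × 430 / 1000 = 454.1 → r_n = 445.8 kN.
Interior bolts: l_c = 100 − 30 = 70 mm → 1.2 × 70 × 16 × 430 / 1000 = 577.9 → r_n = 445.8 kN.
R_n = 1 × 445.8 + 3 × 445.8 = 1783 kN.
Allowable strength R_n/Ω = 1783 / 2 = 892 kN.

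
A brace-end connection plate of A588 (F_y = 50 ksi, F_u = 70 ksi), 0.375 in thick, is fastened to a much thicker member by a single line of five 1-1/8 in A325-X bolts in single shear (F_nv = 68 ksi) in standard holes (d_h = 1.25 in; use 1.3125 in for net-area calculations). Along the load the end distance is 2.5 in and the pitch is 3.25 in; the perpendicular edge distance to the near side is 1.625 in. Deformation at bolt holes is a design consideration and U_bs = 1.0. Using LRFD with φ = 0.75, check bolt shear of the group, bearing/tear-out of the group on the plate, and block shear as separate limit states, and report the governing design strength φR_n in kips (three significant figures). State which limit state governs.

132 kips (block shear governs)

Bolt shear: A_b = π·1.125²/4 = 0.994 in²; R_n = 68 × 0.994 × 5 × 1 = 338 kips → 0.75 × 338 = 253 kips.
Bearing: edge l_c = 1.875, r_n = 59.06 kips; interior l_c = 2, r_n = 63 kips; R_n = 59.06 + 4·63 = 311.1 kips → 233 kips.
Block shear: A_gv = 5.812, A_nv = 3.598, A_nt = 0.3633 in²; R_n = min(0.6F_uA_nv, 0.6F_yA_gv) + U_bs·F_u·A_nt = 176.5 kips → 132 kips.
Block shear governs: 132 kips.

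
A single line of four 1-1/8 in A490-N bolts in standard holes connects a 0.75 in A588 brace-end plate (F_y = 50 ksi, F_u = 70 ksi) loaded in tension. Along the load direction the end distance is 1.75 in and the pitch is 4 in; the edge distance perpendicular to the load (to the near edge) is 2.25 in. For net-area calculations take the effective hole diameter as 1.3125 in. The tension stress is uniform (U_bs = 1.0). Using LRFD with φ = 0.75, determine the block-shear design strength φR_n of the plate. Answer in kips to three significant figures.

279 kips

Shear plane L_v = 1.75 + 3·4 = 13.75 in; A_gv = 13.75 × 0.75 = 10.31 in².
A_nv = (13.75 − 3.5·1.3125) × 0.75 = 6.867 in².
A_nt = (2.25 − 0.5·1.3125) × 0.75 = 1.195 in².
0.6 F_u A_nv = 288.4 kips; 0.6 F_y A_gv = 309.4 kips → shear rupture governs the shear term.
R_n = 288.4 + 1.0 × 70 × 1.195 = 372.1 kips.
Design strength φR_n = 0.75 × 372.1 = 279 kips.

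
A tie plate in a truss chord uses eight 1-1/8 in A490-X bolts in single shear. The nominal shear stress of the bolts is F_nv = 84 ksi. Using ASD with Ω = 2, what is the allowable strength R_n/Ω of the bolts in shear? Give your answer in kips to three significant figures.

334 kips

A_b = π × 1.125² / 4 = 0.994 in².
R_n = F_nv · A_b · n · n_s = 84 × 0.994 × 8 × 1 = 668 kips.
Allowable strength R_n/Ω = 668 / 2 = 334 kips.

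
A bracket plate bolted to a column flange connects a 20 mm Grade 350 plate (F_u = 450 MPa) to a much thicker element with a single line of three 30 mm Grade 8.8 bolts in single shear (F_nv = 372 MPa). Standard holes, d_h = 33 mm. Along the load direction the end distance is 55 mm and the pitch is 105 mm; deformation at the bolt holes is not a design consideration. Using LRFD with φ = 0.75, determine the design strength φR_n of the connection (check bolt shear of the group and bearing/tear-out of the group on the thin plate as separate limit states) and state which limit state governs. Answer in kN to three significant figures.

Bolt shear: A_b = π·30²/4 = 706.9 mm²; R_n = 372 × 706.9 × 3 × 1 / 1000 = 788.9 kN → 0.75 × 788.9 = 592 kN.
Bearing (1.5 l_c t F_u ≤ 3.0 d t F_u): upper limit = 3.0·30·20·450 / 1000 = 810 kN.
  Edge l_c = 55 − 33/2 = 38.5 → r_n = 519.8 kN; interior l_c = 105 − 33 = 72 → r_n = 810 kN.
  R_n,bearing = 1·519.8 + 2·810 = 2140 kN → 0.75 × 2140 = 1600 kN.
Bolt shear governs: 592 kN.

592 kN (bolt shear governs)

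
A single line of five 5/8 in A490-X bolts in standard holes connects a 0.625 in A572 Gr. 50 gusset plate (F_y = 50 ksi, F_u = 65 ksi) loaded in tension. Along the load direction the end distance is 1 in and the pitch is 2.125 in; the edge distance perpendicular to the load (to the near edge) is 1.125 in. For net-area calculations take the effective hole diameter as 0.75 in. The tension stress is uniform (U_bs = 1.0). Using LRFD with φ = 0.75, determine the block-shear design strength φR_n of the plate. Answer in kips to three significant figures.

Shear plane L_v = 1 + 4·2.125 = 9.5 in; A_gv = 9.5 × 0.625 = 5.938 in².
A_nv = (9.5 − 4.5·0.75) × 0.625 = 3.828 in².
A_nt = (1.125 − 0.5·0.75) × 0.625 = 0.4688 in².
0.6 F_u A_nv = 149.3 kips; 0.6 F_y A_gv = 178.1 kips → shear rupture governs the shear term.
R_n = 149.3 + 1.0 × 65 × 0.4688 = 179.8 kips.
Design strength φR_n = 0.75 × 179.8 = 135 kips.

135 kips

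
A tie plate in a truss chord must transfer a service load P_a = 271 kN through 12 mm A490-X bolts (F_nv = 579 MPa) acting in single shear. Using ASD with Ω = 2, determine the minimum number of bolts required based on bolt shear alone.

A_b = π·12²/4 = 113.1 mm².
Per-bolt allowable strength R_n/Ω = 579 × 113.1 × 1 / 1000 / 2 = 32.74 kN.
n ≥ 271 / 32.74 = 8.277 → use 9 bolts.

9 bolts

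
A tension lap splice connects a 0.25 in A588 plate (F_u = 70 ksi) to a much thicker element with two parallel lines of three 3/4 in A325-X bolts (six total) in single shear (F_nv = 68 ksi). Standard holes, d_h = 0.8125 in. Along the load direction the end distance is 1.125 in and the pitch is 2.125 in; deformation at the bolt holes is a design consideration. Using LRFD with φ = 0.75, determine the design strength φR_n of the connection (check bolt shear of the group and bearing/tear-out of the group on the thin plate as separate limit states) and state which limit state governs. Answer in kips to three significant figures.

Bolt shear: A_b = π·0.75²/4 = 0.4418 in²; R_n = 68 × 0.4418 × 6 × 1 = 180.2 kips → 0.75 × 180.2 = 135 kips.
Bearing (1.2 l_c t F_u ≤ 2.4 d t F_u): upper limit = 2.4·0.75·0.25·70 = 31.5 kips.
  Edge l_c = 1.125 − 0.8125/2 = 0.7188 → r_n = 15.09 kips; interior l_c = 2.125 − 0.8125 = 1.312 → r_n = 27.56 kips.
  R_n,bearing = 2·15.09 + 4·27.56 = 140.4 kips → 0.75 × 140.4 = 105 kips.
Bearing governs: 105 kips.

105 kips (bearing governs)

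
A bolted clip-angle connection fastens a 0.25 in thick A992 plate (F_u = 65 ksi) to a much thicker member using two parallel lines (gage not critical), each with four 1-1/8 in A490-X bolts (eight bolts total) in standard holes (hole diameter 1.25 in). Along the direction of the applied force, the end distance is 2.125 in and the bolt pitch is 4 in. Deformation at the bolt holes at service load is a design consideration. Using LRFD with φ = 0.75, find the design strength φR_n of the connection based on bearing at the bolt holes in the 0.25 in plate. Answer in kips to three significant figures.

241 kips

Per bolt r_n = 1.2 l_c t F_u ≤ 2.4 d t F_u; upper limit = 2.4 × 1.125 × 0.25 × 65 = 43.87 kips.
Edge bolt: l_c = 2.125 − 1.25/2 = 1.5 in → 1.2 × 1.5 × 0.25 × 65 = 29.25 → r_n = 29.25 kips.
Interior bolts: l_c = 4 − 1.25 = 2.75 in → 1.2 × 2.75 × 0.25 × 65 = 53.62 → r_n = 43.87 kips.
R_n = 2 × 29.25 + 6 × 43.87 = 321.7 kips.
Design strength φR_n = 0.75 × 321.7 = 241 kips.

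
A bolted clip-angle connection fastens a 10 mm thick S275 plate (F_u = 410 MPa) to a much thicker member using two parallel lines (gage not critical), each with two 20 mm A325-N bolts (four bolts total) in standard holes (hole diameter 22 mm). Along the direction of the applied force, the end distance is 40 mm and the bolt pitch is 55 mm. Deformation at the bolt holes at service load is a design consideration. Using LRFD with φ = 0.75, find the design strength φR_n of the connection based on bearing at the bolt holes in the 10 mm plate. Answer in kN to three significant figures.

458 kN

Per bolt r_n = 1.2 l_c t F_u ≤ 2.4 d t F_u; upper limit = 2.4 × 20 × 10 × 410 / 1000 = 196.8 kN.
Edge bolt: l_c = 40 − 22/2 = 29 mm → 1.2 × 29 × 10 × 410 / 1000 = 142.7 → r_n = 142.7 kN.
Interior bolts: l_c = 55 − 22 = 33 mm → 1.2 × 33 × 10 × 410 / 1000 = 162.4 → r_n = 162.4 kN.
R_n = 2 × 142.7 + 2 × 162.4 = 610.1 kN.
Design strength φR_n = 0.75 × 610.1 = 458 kN.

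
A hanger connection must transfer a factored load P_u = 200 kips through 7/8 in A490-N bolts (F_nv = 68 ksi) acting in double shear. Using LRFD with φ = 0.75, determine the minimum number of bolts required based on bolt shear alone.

4 bolts

A_b = π·0.875²/4 = 0.6013 in².
Per-bolt design strength φR_n = 0.75 × 68 × 0.6013 × 2 = 61.33 kips.
n ≥ 200 / 61.33 = 3.261 → use 4 bolts.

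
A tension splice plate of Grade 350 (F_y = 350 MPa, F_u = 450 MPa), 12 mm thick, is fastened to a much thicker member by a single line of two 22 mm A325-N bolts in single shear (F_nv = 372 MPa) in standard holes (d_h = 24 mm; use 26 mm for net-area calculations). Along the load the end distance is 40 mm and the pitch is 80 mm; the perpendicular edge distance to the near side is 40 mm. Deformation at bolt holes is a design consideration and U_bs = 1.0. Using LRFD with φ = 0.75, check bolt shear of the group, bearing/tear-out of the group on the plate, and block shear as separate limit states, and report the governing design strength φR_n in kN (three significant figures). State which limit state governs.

Bolt shear: A_b = π·22²/4 = 380.1 mm²; R_n = 372 × 380.1 × 2 × 1 / 1000 = 282.8 kN → 0.75 × 282.8 = 212 kN.
Bearing: edge l_c = 28, r_n = 181.4 kN; interior l_c = 56, r_n = 285.1 kN; R_n = 181.4 + 1·285.1 = 466.6 kN → 350 kN.
Block shear: A_gv = 1440, A_nv = 972, A_nt = 324 mm²; R_n = min(0.6F_uA_nv, 0.6F_yA_gv) + U_bs·F_u·A_nt = 408.2 kN → 306 kN.
Bolt shear governs: 212 kN.

212 kN (bolt shear governs)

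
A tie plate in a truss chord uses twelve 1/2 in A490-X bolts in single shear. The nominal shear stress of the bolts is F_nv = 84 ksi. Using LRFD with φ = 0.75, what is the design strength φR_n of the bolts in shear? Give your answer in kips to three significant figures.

A_b = π × 0.5² / 4 = 0.1963 in².
R_n = F_nv · A_b · n · n_s = 84 × 0.1963 × 12 × 1 = 197.9 kips.
Design strength φR_n = 0.75 × 197.9 = 148 kips.

148 kips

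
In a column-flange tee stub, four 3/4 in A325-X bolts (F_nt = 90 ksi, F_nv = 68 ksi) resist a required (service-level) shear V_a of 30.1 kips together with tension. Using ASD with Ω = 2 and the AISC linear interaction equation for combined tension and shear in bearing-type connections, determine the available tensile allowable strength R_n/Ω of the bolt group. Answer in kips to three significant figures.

A_b = π·0.75²/4 = 0.4418 in²; f_rv = 30.1 / (4 × 0.4418) = 17.03 ksi.
F'_nt = 1.3 F_nt − (Ω F_nt / F_nv) f_rv = 1.3·90 − (2·90/68)·17.03 = 71.91 ksi, capped at F_nt → F'_nt = 71.91 ksi.
R_n = F'_nt · A_b · n = 71.91 × 0.4418 × 4 = 127.1 kips.
Allowable strength R_n/Ω = 127.1 / 2 = 63.5 kips.

63.5 kips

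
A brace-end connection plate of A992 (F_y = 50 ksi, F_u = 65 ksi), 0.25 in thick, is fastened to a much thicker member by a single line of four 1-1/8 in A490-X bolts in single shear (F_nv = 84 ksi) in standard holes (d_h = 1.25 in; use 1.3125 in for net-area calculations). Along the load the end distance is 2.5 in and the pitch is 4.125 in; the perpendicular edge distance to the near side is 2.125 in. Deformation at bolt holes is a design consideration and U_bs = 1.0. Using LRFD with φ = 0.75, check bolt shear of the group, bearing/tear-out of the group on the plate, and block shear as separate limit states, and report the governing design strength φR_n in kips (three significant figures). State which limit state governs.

Bolt shear: A_b = π·1.125²/4 = 0.994 in²; R_n = 84 × 0.994 × 4 × 1 = 334 kips → 0.75 × 334 = 250 kips.
Bearing: edge l_c = 1.875, r_n = 36.56 kips; interior l_c = 2.875, r_n = 43.87 kips; R_n = 36.56 + 3·43.87 = 168.2 kips → 126 kips.
Block shear: A_gv = 3.719, A_nv = 2.57, A_nt = 0.3672 in²; R_n = min(0.6F_uA_nv, 0.6F_yA_gv) + U_bs·F_u·A_nt = 124.1 kips → 93.1 kips.
Block shear governs: 93.1 kips.

93.1 kips (block shear governs)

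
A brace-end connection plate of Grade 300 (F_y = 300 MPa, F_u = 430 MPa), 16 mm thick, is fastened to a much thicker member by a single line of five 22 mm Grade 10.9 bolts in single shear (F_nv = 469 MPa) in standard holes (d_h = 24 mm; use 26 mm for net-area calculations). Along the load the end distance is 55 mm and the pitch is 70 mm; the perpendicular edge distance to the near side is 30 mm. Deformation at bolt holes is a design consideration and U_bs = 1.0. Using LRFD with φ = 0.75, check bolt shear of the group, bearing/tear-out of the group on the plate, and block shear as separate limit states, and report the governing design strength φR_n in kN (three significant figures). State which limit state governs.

669 kN (bolt shear governs)

Bolt shear: A_b = π·22²/4 = 380.1 mm²; R_n = 469 × 380.1 × 5 × 1 / 1000 = 891.4 kN → 0.75 × 891.4 = 669 kN.
Bearing: edge l_c = 43, r_n = 355 kN; interior l_c = 46, r_n = 363.3 kN; R_n = 355 + 4·363.3 = 1808 kN → 1360 kN.
Block shear: A_gv = 5360, A_nv = 3488, A_nt = 272 mm²; R_n = min(0.6F_uA_nv, 0.6F_yA_gv) + U_bs·F_u·A_nt = 1017 kN → 763 kN.
Bolt shear governs: 669 kN.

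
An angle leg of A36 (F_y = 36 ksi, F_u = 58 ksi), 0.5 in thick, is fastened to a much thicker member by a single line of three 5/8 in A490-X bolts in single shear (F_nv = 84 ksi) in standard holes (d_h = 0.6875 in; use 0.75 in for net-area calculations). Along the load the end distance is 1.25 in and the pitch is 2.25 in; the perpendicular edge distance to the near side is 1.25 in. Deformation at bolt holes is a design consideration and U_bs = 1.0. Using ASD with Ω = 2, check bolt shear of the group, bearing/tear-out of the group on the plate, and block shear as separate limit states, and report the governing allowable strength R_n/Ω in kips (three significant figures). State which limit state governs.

38.7 kips (bolt shear governs)

Bolt shear: A_b = π·0.625²/4 = 0.3068 in²; R_n = 84 × 0.3068 × 3 × 1 = 77.31 kips → 77.31 / 2 = 38.7 kips.
Bearing: edge l_c = 0.9062, r_n = 31.54 kips; interior l_c = 1.562, r_n = 43.5 kips; R_n = 31.54 + 2·43.5 = 118.5 kips → 59.3 kips.
Block shear: A_gv = 2.875, A_nv = 1.938, A_nt = 0.4375 in²; R_n = min(0.6F_uA_nv, 0.6F_yA_gv) + U_bs·F_u·A_nt = 87.47 kips → 43.7 kips.
Bolt shear governs: 38.7 kips.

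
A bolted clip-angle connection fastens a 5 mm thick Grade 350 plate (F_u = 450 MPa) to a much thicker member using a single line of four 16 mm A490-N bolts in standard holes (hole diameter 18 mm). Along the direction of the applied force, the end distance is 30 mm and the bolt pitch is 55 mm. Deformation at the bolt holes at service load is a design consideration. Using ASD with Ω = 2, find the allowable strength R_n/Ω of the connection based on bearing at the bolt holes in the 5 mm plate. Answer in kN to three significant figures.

Per bolt r_n = 1.2 l_c t F_u ≤ 2.4 d t F_u; upper limit = 2.4 × 16 × 5 × 450 / 1000 = 86.4 kN.
Edge bolt: l_c = 30 − 18/2 = 21 mm → 1.2 × 21 × 5 × 450 / 1000 = 56.7 → r_n = 56.7 kN.
Interior bolts: l_c = 55 − 18 = 37 mm → 1.2 × 37 × 5 × 450 / 1000 = 99.9 → r_n = 86.4 kN.
R_n = 1 × 56.7 + 3 × 86.4 = 315.9 kN.
Allowable strength R_n/Ω = 315.9 / 2 = 158 kN.

158 kN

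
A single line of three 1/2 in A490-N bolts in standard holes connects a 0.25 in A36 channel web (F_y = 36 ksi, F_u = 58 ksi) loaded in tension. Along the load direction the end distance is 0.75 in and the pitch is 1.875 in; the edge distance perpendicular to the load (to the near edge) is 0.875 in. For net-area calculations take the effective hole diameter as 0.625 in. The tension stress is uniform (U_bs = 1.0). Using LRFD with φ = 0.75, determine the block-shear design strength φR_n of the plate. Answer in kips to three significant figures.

Shear plane L_v = 0.75 + 2·1.875 = 4.5 in; A_gv = 4.5 × 0.25 = 1.125 in².
A_nv = (4.5 − 2.5·0.625) × 0.25 = 0.7344 in².
A_nt = (0.875 − 0.5·0.625) × 0.25 = 0.1406 in².
0.6 F_u A_nv = 25.56 kips; 0.6 F_y A_gv = 24.3 kips → shear yielding governs the shear term.
R_n = 24.3 + 1.0 × 58 × 0.1406 = 32.46 kips.
Design strength φR_n = 0.75 × 32.46 = 24.3 kips.

24.3 kips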